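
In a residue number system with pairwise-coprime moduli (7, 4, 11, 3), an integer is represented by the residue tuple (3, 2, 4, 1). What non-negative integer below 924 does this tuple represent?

Combine the congruences pairwise.
From x ≡ 3 (mod 7) write x = 3 + 7t. Substituting into x ≡ 2 (mod 4) gives 7t ≡ 3 (mod 4), and since 3⁻¹ ≡ 3 (mod 4), t ≡ 1. Hence x ≡ 3 + 7·1 = 10 (mod 28).
From x ≡ 10 (mod 28) write x = 10 + 28t. Substituting into x ≡ 4 (mod 11) gives 28t ≡ 5 (mod 11), and since 6⁻¹ ≡ 2 (mod 11), t ≡ 10. Hence x ≡ 10 + 28·10 = 290 (mod 308).
From x ≡ 290 (mod 308) write x = 290 + 308t. Substituting into x ≡ 1 (mod 3) gives 308t ≡ 2 (mod 3), and since 2⁻¹ ≡ 2 (mod 3), t ≡ 1. Hence x ≡ 290 + 308·1 = 598 (mod 924).

598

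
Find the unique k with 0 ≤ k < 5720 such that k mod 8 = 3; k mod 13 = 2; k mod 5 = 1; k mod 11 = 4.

Combine the congruences pairwise.
From k ≡ 3 (mod 8) write k = 3 + 8t. Substituting into k ≡ 2 (mod 13) gives 8t ≡ 12 (mod 13), and since 8⁻¹ ≡ 5 (mod 13), t ≡ 8. Hence k ≡ 3 + 8·8 = 67 (mod 104).
From k ≡ 67 (mod 104) write k = 67 + 104t. Substituting into k ≡ 1 (mod 5) gives 104t ≡ 4 (mod 5), and since 4⁻¹ ≡ 4 (mod 5), t ≡ 1. Hence k ≡ 67 + 104·1 = 171 (mod 520).
From k ≡ 171 (mod 520) write k = 171 + 520t. Substituting into k ≡ 4 (mod 11) gives 520t ≡ 9 (mod 11), and since 3⁻¹ ≡ 4 (mod 11), t ≡ 3. Hence k ≡ 171 + 520·3 = 1731 (mod 5720).

1731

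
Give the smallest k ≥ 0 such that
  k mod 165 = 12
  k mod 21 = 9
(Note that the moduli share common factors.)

177

gcd(165, 21) = 3 and 3 | (9 − 12), so the pair is consistent; merging gives k ≡ 177 (mod 1155), where 1155 = lcm(165, 21).
The solution is unique modulo lcm(165, 21) = 1155.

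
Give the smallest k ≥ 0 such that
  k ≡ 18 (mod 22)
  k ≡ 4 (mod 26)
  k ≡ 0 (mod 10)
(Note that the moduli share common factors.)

810

Combine the congruences pairwise.
gcd(22, 26) = 2 and 2 | (4 − 18), so the pair is consistent; merging gives k ≡ 238 (mod 286), where 286 = lcm(22, 26).
gcd(286, 10) = 2 and 2 | (0 − 238), so the pair is consistent; merging gives k ≡ 810 (mod 1430), where 1430 = lcm(286, 10).
The solution is unique modulo lcm(22, 26, 10) = 1430.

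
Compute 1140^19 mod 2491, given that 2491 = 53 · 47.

Mod 53: 1140 ≡ 27; 27^19 ≡ 31 (mod 53).
Mod 47: 1140 ≡ 12; 12^19 ≡ 21 (mod 47).
Combine by CRT: x ≡ 31 (mod 53), x ≡ 21 (mod 47) ⇒ x ≡ 773 (mod 2491).

773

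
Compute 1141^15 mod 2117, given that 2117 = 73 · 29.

Mod 73: 1141 ≡ 46; 46^15 ≡ 27 (mod 73).
Mod 29: 1141 ≡ 10; 10^15 ≡ 19 (mod 29).
Combine by CRT: x ≡ 27 (mod 73), x ≡ 19 (mod 29) ⇒ x ≡ 976 (mod 2117).

976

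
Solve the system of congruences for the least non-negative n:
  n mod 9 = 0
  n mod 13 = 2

54

From n ≡ 0 (mod 9) write n = 0 + 9t. Substituting into n ≡ 2 (mod 13) gives 9t ≡ 2 (mod 13), and since 9⁻¹ ≡ 3 (mod 13), t ≡ 6. Hence n ≡ 0 + 9·6 = 54 (mod 117).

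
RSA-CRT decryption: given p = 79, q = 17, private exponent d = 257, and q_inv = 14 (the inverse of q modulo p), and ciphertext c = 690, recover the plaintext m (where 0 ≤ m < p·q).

d_p = d mod (p−1) = 257 mod 78 = 23; d_q = d mod (q−1) = 1.
m₁ = c^(d_p) mod p: c ≡ 58 (mod 79), and 58^23 mod 79 = 57.
m₂ = c^(d_q) mod q: c ≡ 10 (mod 17), and 10^1 mod 17 = 10.
h = q_inv·(m₁ − m₂) mod p = 14·(57 − 10) mod 79 = 26.
m = m₂ + h·q = 10 + 26·17 = 452.

452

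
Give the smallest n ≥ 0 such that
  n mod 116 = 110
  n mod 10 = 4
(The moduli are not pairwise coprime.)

Combine the congruences pairwise.
gcd(116, 10) = 2 and 2 | (4 − 110), so the pair is consistent; merging gives n ≡ 574 (mod 580), where 580 = lcm(116, 10).
The solution is unique modulo lcm(116, 10) = 580.

574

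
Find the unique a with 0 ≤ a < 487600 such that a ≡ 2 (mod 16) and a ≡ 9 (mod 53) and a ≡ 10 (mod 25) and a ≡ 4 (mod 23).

The moduli are pairwise coprime; N = 16·53·25·23 = 487600.
N/16 = 30475; 30475 ≡ 11 (mod 16); 11·3 ≡ 1, so inverse 3.
N/53 = 9200; 9200 ≡ 31 (mod 53); 31·12 ≡ 1, so inverse 12.
N/25 = 19504; 19504 ≡ 4 (mod 25); 4·19 ≡ 1, so inverse 19.
N/23 = 21200; 21200 ≡ 17 (mod 23); 17·19 ≡ 1, so inverse 19.
a ≡ 2·30475·3 + 9·9200·12 + 10·19504·19 + 4·21200·19 = 6493410.
6493410 mod 487600 = 154610.

154610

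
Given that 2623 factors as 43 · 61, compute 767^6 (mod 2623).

Mod 43: 767 ≡ 36; 36^6 ≡ 1 (mod 43).
Mod 61: 767 ≡ 35; 35^6 ≡ 3 (mod 61).
Combine by CRT: x ≡ 1 (mod 43), x ≡ 3 (mod 61) ⇒ x ≡ 1162 (mod 2623).

1162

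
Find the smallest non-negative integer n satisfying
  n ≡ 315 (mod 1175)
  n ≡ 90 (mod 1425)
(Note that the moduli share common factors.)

Combine the congruences pairwise.
gcd(1175, 1425) = 25 and 25 | (90 − 315), so the pair is consistent; merging gives n ≡ 21465 (mod 66975), where 66975 = lcm(1175, 1425).
The solution is unique modulo lcm(1175, 1425) = 66975.

21465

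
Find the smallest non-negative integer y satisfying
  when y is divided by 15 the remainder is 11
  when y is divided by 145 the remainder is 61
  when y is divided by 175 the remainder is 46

gcd(15, 145) = 5 and 5 | (61 − 11), so the pair is consistent; merging gives y ≡ 206 (mod 435), where 435 = lcm(15, 145).
gcd(435, 175) = 5 and 5 | (46 − 206), so the pair is consistent; merging gives y ≡ 12821 (mod 15225), where 15225 = lcm(435, 175).
The solution is unique modulo lcm(15, 145, 175) = 15225.

12821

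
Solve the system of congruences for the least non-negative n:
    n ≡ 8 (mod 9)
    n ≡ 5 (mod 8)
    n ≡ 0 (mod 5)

The moduli are pairwise coprime; M = 9·8·5 = 360.
M/9 = 40; 40 ≡ 4 (mod 9); 4·7 ≡ 1, so inverse 7.
M/8 = 45; 45 ≡ 5 (mod 8); 5·5 ≡ 1, so inverse 5.
M/5 = 72; 72 ≡ 2 (mod 5); 2·3 ≡ 1, so inverse 3.
n ≡ 8·40·7 + 5·45·5 + 0·72·3 = 3365.
3365 mod 360 = 125.

125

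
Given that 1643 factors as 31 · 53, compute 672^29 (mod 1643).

Mod 31: 672 ≡ 21; 21^29 ≡ 3 (mod 31).
Mod 53: 672 ≡ 36; 36^29 ≡ 16 (mod 53).
Combine by CRT: x ≡ 3 (mod 31), x ≡ 16 (mod 53) ⇒ x ≡ 1553 (mod 1643).

1553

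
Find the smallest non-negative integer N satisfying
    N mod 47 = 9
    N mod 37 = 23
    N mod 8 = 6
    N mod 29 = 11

The moduli are pairwise coprime; M = 47·37·8·29 = 403448.
M/47 = 8584; 8584 ≡ 30 (mod 47); 30·11 ≡ 1, so inverse 11.
M/37 = 10904; 10904 ≡ 26 (mod 37); 26·10 ≡ 1, so inverse 10.
M/8 = 50431; 50431 ≡ 7 (mod 8); 7·7 ≡ 1, so inverse 7.
M/29 = 13912; 13912 ≡ 21 (mod 29); 21·18 ≡ 1, so inverse 18.
N ≡ 9·8584·11 + 23·10904·10 + 6·50431·7 + 11·13912·18 = 8230414.
8230414 mod 403448 = 161454.

161454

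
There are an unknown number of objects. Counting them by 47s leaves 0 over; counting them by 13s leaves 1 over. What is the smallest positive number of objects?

235

From N ≡ 0 (mod 47) write N = 0 + 47t. Substituting into N ≡ 1 (mod 13) gives 47t ≡ 1 (mod 13), and since 8⁻¹ ≡ 5 (mod 13), t ≡ 5. Hence N ≡ 0 + 47·5 = 235 (mod 611).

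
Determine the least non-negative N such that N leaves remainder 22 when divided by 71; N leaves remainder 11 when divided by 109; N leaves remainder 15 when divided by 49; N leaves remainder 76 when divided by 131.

47592245

Combine the congruences pairwise.
From N ≡ 22 (mod 71) write N = 22 + 71t. Substituting into N ≡ 11 (mod 109) gives 71t ≡ 98 (mod 109), and since 71⁻¹ ≡ 43 (mod 109), t ≡ 72. Hence N ≡ 22 + 71·72 = 5134 (mod 7739).
From N ≡ 5134 (mod 7739) write N = 5134 + 7739t. Substituting into N ≡ 15 (mod 49) gives 7739t ≡ 26 (mod 49), and since 46⁻¹ ≡ 16 (mod 49), t ≡ 24. Hence N ≡ 5134 + 7739·24 = 190870 (mod 379211).
From N ≡ 190870 (mod 379211) write N = 190870 + 379211t. Substituting into N ≡ 76 (mod 131) gives 379211t ≡ 73 (mod 131), and since 97⁻¹ ≡ 104 (mod 131), t ≡ 125. Hence N ≡ 190870 + 379211·125 = 47592245 (mod 49676641).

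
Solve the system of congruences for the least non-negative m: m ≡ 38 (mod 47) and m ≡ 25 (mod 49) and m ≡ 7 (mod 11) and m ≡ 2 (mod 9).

From m ≡ 38 (mod 47) write m = 38 + 47t. Substituting into m ≡ 25 (mod 49) gives 47t ≡ 36 (mod 49), and since 47⁻¹ ≡ 24 (mod 49), t ≡ 31. Hence m ≡ 38 + 47·31 = 1495 (mod 2303).
From m ≡ 1495 (mod 2303) write m = 1495 + 2303t. Substituting into m ≡ 7 (mod 11) gives 2303t ≡ 8 (mod 11), and since 4⁻¹ ≡ 3 (mod 11), t ≡ 2. Hence m ≡ 1495 + 2303·2 = 6101 (mod 25333).
From m ≡ 6101 (mod 25333) write m = 6101 + 25333t. Substituting into m ≡ 2 (mod 9) gives 25333t ≡ 3 (mod 9), and since 7⁻¹ ≡ 4 (mod 9), t ≡ 3. Hence m ≡ 6101 + 25333·3 = 82100 (mod 227997).

82100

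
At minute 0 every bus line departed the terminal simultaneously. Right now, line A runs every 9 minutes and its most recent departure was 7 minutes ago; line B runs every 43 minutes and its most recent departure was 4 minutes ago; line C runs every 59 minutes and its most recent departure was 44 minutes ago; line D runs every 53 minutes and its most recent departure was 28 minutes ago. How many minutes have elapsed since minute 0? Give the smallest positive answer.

The moduli are pairwise coprime; N = 9·43·59·53 = 1210149.
N/9 = 134461; 134461 ≡ 1 (mod 9), inverse 1.
N/43 = 28143; 28143 ≡ 21 (mod 43); 21·41 ≡ 1, so inverse 41.
N/59 = 20511; 20511 ≡ 38 (mod 59); 38·14 ≡ 1, so inverse 14.
N/53 = 22833; 22833 ≡ 43 (mod 53); 43·37 ≡ 1, so inverse 37.
t ≡ 7·134461·1 + 4·28143·41 + 44·20511·14 + 28·22833·37 = 41846443.
41846443 mod 1210149 = 701377.

701377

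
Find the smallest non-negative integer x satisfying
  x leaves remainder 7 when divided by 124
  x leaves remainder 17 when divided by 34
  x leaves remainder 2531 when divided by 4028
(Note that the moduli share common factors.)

gcd(124, 34) = 2 and 2 | (17 − 7), so the pair is consistent; merging gives x ≡ 255 (mod 2108), where 2108 = lcm(124, 34).
gcd(2108, 4028) = 4 and 4 | (2531 − 255), so the pair is consistent; merging gives x ≡ 1090091 (mod 2122756), where 2122756 = lcm(2108, 4028).
The solution is unique modulo lcm(124, 34, 4028) = 2122756.

1090091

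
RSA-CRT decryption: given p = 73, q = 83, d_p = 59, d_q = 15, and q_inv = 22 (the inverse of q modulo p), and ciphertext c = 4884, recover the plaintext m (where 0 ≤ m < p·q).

5350

m₁ = c^(d_p) mod p: c ≡ 66 (mod 73), and 66^59 mod 73 = 21.
m₂ = c^(d_q) mod q: c ≡ 70 (mod 83), and 70^15 mod 83 = 38.
h = q_inv·(m₁ − m₂) mod p = 22·(21 − 38) mod 73 = 64.
m = m₂ + h·q = 38 + 64·83 = 5350.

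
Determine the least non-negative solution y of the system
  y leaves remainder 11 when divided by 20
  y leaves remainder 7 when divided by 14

91

gcd(20, 14) = 2 and 2 | (7 − 11), so the pair is consistent; merging gives y ≡ 91 (mod 140), where 140 = lcm(20, 14).
The solution is unique modulo lcm(20, 14) = 140.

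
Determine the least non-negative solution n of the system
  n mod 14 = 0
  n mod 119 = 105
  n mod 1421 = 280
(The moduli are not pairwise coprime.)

11648

gcd(14, 119) = 7 and 7 | (105 − 0), so the pair is consistent; merging gives n ≡ 224 (mod 238), where 238 = lcm(14, 119).
gcd(238, 1421) = 7 and 7 | (280 − 224), so the pair is consistent; merging gives n ≡ 11648 (mod 48314), where 48314 = lcm(238, 1421).
The solution is unique modulo lcm(14, 119, 1421) = 48314.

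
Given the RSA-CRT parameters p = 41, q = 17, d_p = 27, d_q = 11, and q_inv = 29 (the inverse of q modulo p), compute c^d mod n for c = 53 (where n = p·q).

552

m₁ = c^(d_p) mod p: c ≡ 12 (mod 41), and 12^27 mod 41 = 19.
m₂ = c^(d_q) mod q: c ≡ 2 (mod 17), and 2^11 mod 17 = 8.
h = q_inv·(m₁ − m₂) mod p = 29·(19 − 8) mod 41 = 32.
m = m₂ + h·q = 8 + 32·17 = 552.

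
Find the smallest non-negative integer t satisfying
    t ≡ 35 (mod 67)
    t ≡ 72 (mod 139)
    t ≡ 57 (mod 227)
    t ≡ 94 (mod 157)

The moduli are pairwise coprime; N = 67·139·227·157 = 331906007.
N/67 = 4953821; 4953821 ≡ 42 (mod 67); 42·8 ≡ 1, so inverse 8.
N/139 = 2387813; 2387813 ≡ 71 (mod 139); 71·47 ≡ 1, so inverse 47.
N/227 = 1462141; 1462141 ≡ 34 (mod 227); 34·207 ≡ 1, so inverse 207.
N/157 = 2114051; 2114051 ≡ 46 (mod 157); 46·99 ≡ 1, so inverse 99.
t ≡ 35·4953821·8 + 72·2387813·47 + 57·1462141·207 + 94·2114051·99 = 46392589337.
46392589337 mod 331906007 = 257654364.

257654364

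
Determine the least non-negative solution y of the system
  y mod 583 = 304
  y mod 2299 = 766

gcd(583, 2299) = 11 and 11 | (766 − 304), so the pair is consistent; merging gives y ≡ 32952 (mod 121847), where 121847 = lcm(583, 2299).
The solution is unique modulo lcm(583, 2299) = 121847.

32952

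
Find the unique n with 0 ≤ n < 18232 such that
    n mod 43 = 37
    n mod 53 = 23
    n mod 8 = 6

From n ≡ 37 (mod 43) write n = 37 + 43t. Substituting into n ≡ 23 (mod 53) gives 43t ≡ 39 (mod 53), and since 43⁻¹ ≡ 37 (mod 53), t ≡ 12. Hence n ≡ 37 + 43·12 = 553 (mod 2279).
From n ≡ 553 (mod 2279) write n = 553 + 2279t. Substituting into n ≡ 6 (mod 8) gives 2279t ≡ 5 (mod 8), and since 7⁻¹ ≡ 7 (mod 8), t ≡ 3. Hence n ≡ 553 + 2279·3 = 7390 (mod 18232).

7390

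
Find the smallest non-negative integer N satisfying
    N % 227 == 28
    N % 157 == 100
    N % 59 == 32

From N ≡ 28 (mod 227) write N = 28 + 227t. Substituting into N ≡ 100 (mod 157) gives 227t ≡ 72 (mod 157), and since 70⁻¹ ≡ 83 (mod 157), t ≡ 10. Hence N ≡ 28 + 227·10 = 2298 (mod 35639).
From N ≡ 2298 (mod 35639) write N = 2298 + 35639t. Substituting into N ≡ 32 (mod 59) gives 35639t ≡ 35 (mod 59), and since 3⁻¹ ≡ 20 (mod 59), t ≡ 51. Hence N ≡ 2298 + 35639·51 = 1819887 (mod 2102701).

1819887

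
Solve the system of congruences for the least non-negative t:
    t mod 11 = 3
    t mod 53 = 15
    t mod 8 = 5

Combine the congruences pairwise.
From t ≡ 3 (mod 11) write t = 3 + 11s. Substituting into t ≡ 15 (mod 53) gives 11s ≡ 12 (mod 53), and since 11⁻¹ ≡ 29 (mod 53), s ≡ 30. Hence t ≡ 3 + 11·30 = 333 (mod 583).
From t ≡ 333 (mod 583) write t = 333 + 583s. Substituting into t ≡ 5 (mod 8) gives 583s ≡ 0 (mod 8), and since 7⁻¹ ≡ 7 (mod 8), s ≡ 0. Hence t ≡ 333 + 583·0 = 333 (mod 4664).

333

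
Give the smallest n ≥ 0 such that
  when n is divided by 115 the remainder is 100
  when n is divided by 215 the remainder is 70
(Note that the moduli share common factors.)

gcd(115, 215) = 5 and 5 | (70 − 100), so the pair is consistent; merging gives n ≡ 4585 (mod 4945), where 4945 = lcm(115, 215).
The solution is unique modulo lcm(115, 215) = 4945.

4585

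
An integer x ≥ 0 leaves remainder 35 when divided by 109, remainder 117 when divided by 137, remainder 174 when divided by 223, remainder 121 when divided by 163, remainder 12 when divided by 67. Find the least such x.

The moduli are pairwise coprime; N = 109·137·223·163·67 = 36367574339.
N/109 = 333647471; 333647471 ≡ 106 (mod 109); 106·36 ≡ 1, so inverse 36.
N/137 = 265456747; 265456747 ≡ 67 (mod 137); 67·45 ≡ 1, so inverse 45.
N/223 = 163083293; 163083293 ≡ 48 (mod 223); 48·79 ≡ 1, so inverse 79.
N/163 = 223113953; 223113953 ≡ 42 (mod 163); 42·66 ≡ 1, so inverse 66.
N/67 = 542799617; 542799617 ≡ 55 (mod 67); 55·39 ≡ 1, so inverse 39.
x ≡ 35·333647471·36 + 117·265456747·45 + 174·163083293·79 + 121·223113953·66 + 12·542799617·39 = 6095586781407.
6095586781407 mod 36367574339 = 22201866794.

22201866794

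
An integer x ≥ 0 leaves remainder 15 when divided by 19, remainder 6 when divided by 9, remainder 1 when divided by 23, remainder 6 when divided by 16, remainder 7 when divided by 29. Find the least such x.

The moduli are pairwise coprime; N = 19·9·23·16·29 = 1824912.
N/19 = 96048; 96048 ≡ 3 (mod 19); 3·13 ≡ 1, so inverse 13.
N/9 = 202768; 202768 ≡ 7 (mod 9); 7·4 ≡ 1, so inverse 4.
N/23 = 79344; 79344 ≡ 17 (mod 23); 17·19 ≡ 1, so inverse 19.
N/16 = 114057; 114057 ≡ 9 (mod 16); 9·9 ≡ 1, so inverse 9.
N/29 = 62928; 62928 ≡ 27 (mod 29); 27·14 ≡ 1, so inverse 14.
x ≡ 15·96048·13 + 6·202768·4 + 1·79344·19 + 6·114057·9 + 7·62928·14 = 37429350.
37429350 mod 1824912 = 931110.

931110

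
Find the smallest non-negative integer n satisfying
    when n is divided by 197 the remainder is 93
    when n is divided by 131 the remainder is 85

22748

Combine the congruences pairwise.
From n ≡ 93 (mod 197) write n = 93 + 197t. Substituting into n ≡ 85 (mod 131) gives 197t ≡ 123 (mod 131), and since 66⁻¹ ≡ 2 (mod 131), t ≡ 115. Hence n ≡ 93 + 197·115 = 22748 (mod 25807).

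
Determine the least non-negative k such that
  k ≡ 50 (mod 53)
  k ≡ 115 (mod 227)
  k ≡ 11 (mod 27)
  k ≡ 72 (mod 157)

The moduli are pairwise coprime; N = 53·227·27·157 = 50999409.
N/53 = 962253; 962253 ≡ 38 (mod 53); 38·7 ≡ 1, so inverse 7.
N/227 = 224667; 224667 ≡ 164 (mod 227); 164·18 ≡ 1, so inverse 18.
N/27 = 1888867; 1888867 ≡ 1 (mod 27), inverse 1.
N/157 = 324837; 324837 ≡ 4 (mod 157); 4·118 ≡ 1, so inverse 118.
k ≡ 50·962253·7 + 115·224667·18 + 11·1888867·1 + 72·324837·118 = 3582441929.
3582441929 mod 50999409 = 12483299.

12483299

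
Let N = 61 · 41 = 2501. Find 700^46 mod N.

Mod 61: 700 ≡ 29; 29^46 ≡ 14 (mod 61).
Mod 41: 700 ≡ 3; by Fermat, exponent reduces to 46 mod 40 = 6; 3^6 ≡ 32 (mod 41).
Combine by CRT: x ≡ 14 (mod 61), x ≡ 32 (mod 41) ⇒ x ≡ 319 (mod 2501).

319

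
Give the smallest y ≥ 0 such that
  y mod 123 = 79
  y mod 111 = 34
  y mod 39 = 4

12133

gcd(123, 111) = 3 and 3 | (34 − 79), so the pair is consistent; merging gives y ≡ 3031 (mod 4551), where 4551 = lcm(123, 111).
gcd(4551, 39) = 3 and 3 | (4 − 3031), so the pair is consistent; merging gives y ≡ 12133 (mod 59163), where 59163 = lcm(4551, 39).
The solution is unique modulo lcm(123, 111, 39) = 59163.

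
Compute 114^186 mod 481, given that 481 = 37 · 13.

248

Mod 37: 114 ≡ 3; by Fermat, exponent reduces to 186 mod 36 = 6; 3^6 ≡ 26 (mod 37).
Mod 13: 114 ≡ 10; by Fermat, exponent reduces to 186 mod 12 = 6; 10^6 ≡ 1 (mod 13).
Combine by CRT: x ≡ 26 (mod 37), x ≡ 1 (mod 13) ⇒ x ≡ 248 (mod 481).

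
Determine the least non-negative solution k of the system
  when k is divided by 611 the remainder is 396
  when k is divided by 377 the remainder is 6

Combine the congruences pairwise.
gcd(611, 377) = 13 and 13 | (6 − 396), so the pair is consistent; merging gives k ≡ 5284 (mod 17719), where 17719 = lcm(611, 377).
The solution is unique modulo lcm(611, 377) = 17719.

5284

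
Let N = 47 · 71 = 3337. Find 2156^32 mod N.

Mod 47: 2156 ≡ 41; 41^32 ≡ 3 (mod 47).
Mod 71: 2156 ≡ 26; 26^32 ≡ 20 (mod 71).
Combine by CRT: x ≡ 3 (mod 47), x ≡ 20 (mod 71) ⇒ x ≡ 943 (mod 3337).

943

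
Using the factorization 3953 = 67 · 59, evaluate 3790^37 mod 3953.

1780

Mod 67: 3790 ≡ 38; 38^37 ≡ 38 (mod 67).
Mod 59: 3790 ≡ 14; 14^37 ≡ 10 (mod 59).
Combine by CRT: x ≡ 38 (mod 67), x ≡ 10 (mod 59) ⇒ x ≡ 1780 (mod 3953).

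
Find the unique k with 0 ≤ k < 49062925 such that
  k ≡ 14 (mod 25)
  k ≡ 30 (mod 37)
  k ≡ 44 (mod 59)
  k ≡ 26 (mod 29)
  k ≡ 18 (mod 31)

44548289

The moduli are pairwise coprime; N = 25·37·59·29·31 = 49062925.
N/25 = 1962517; 1962517 ≡ 17 (mod 25); 17·3 ≡ 1, so inverse 3.
N/37 = 1326025; 1326025 ≡ 19 (mod 37); 19·2 ≡ 1, so inverse 2.
N/59 = 831575; 831575 ≡ 29 (mod 59); 29·57 ≡ 1, so inverse 57.
N/29 = 1691825; 1691825 ≡ 23 (mod 29); 23·24 ≡ 1, so inverse 24.
N/31 = 1582675; 1582675 ≡ 1 (mod 31), inverse 1.
k ≡ 14·1962517·3 + 30·1326025·2 + 44·831575·57 + 26·1691825·24 + 18·1582675·1 = 3331764264.
3331764264 mod 49062925 = 44548289.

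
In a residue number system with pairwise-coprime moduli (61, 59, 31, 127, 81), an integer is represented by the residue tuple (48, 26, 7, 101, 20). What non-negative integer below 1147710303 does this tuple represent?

167997098

Combine the congruences pairwise.
From x ≡ 48 (mod 61) write x = 48 + 61t. Substituting into x ≡ 26 (mod 59) gives 61t ≡ 37 (mod 59), and since 2⁻¹ ≡ 30 (mod 59), t ≡ 48. Hence x ≡ 48 + 61·48 = 2976 (mod 3599).
From x ≡ 2976 (mod 3599) write x = 2976 + 3599t. Substituting into x ≡ 7 (mod 31) gives 3599t ≡ 7 (mod 31), and since 3⁻¹ ≡ 21 (mod 31), t ≡ 23. Hence x ≡ 2976 + 3599·23 = 85753 (mod 111569).
From x ≡ 85753 (mod 111569) write x = 85753 + 111569t. Substituting into x ≡ 101 (mod 127) gives 111569t ≡ 73 (mod 127), and since 63⁻¹ ≡ 125 (mod 127), t ≡ 108. Hence x ≡ 85753 + 111569·108 = 12135205 (mod 14169263).
From x ≡ 12135205 (mod 14169263) write x = 12135205 + 14169263t. Substituting into x ≡ 20 (mod 81) gives 14169263t ≡ 73 (mod 81), and since 14⁻¹ ≡ 29 (mod 81), t ≡ 11. Hence x ≡ 12135205 + 14169263·11 = 167997098 (mod 1147710303).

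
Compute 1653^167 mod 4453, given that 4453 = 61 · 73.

3324

Mod 61: 1653 ≡ 6; by Fermat, exponent reduces to 167 mod 60 = 47; 6^47 ≡ 30 (mod 61).
Mod 73: 1653 ≡ 47; by Fermat, exponent reduces to 167 mod 72 = 23; 47^23 ≡ 39 (mod 73).
Combine by CRT: x ≡ 30 (mod 61), x ≡ 39 (mod 73) ⇒ x ≡ 3324 (mod 4453).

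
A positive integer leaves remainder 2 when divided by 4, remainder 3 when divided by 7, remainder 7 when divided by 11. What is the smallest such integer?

150

Combine the congruences pairwise.
From t ≡ 2 (mod 4) write t = 2 + 4s. Substituting into t ≡ 3 (mod 7) gives 4s ≡ 1 (mod 7), and since 4⁻¹ ≡ 2 (mod 7), s ≡ 2. Hence t ≡ 2 + 4·2 = 10 (mod 28).
From t ≡ 10 (mod 28) write t = 10 + 28s. Substituting into t ≡ 7 (mod 11) gives 28s ≡ 8 (mod 11), and since 6⁻¹ ≡ 2 (mod 11), s ≡ 5. Hence t ≡ 10 + 28·5 = 150 (mod 308).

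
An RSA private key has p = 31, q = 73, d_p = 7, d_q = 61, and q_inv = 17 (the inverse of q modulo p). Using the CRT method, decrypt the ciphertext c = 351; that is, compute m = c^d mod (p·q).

20

m₁ = c^(d_p) mod p: c ≡ 10 (mod 31), and 10^7 mod 31 = 20.
m₂ = c^(d_q) mod q: c ≡ 59 (mod 73), and 59^61 mod 73 = 20.
h = q_inv·(m₁ − m₂) mod p = 17·(20 − 20) mod 31 = 0.
m = m₂ + h·q = 20 + 0·73 = 20.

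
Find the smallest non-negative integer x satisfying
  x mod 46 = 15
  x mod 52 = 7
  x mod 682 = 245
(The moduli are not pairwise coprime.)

gcd(46, 52) = 2 and 2 | (7 − 15), so the pair is consistent; merging gives x ≡ 475 (mod 1196), where 1196 = lcm(46, 52).
gcd(1196, 682) = 2 and 2 | (245 − 475), so the pair is consistent; merging gives x ≡ 298279 (mod 407836), where 407836 = lcm(1196, 682).
The solution is unique modulo lcm(46, 52, 682) = 407836.

298279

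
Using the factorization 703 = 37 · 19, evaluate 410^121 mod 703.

Mod 37: 410 ≡ 3; by Fermat, exponent reduces to 121 mod 36 = 13; 3^13 ≡ 30 (mod 37).
Mod 19: 410 ≡ 11; by Fermat, exponent reduces to 121 mod 18 = 13; 11^13 ≡ 11 (mod 19).
Combine by CRT: x ≡ 30 (mod 37), x ≡ 11 (mod 19) ⇒ x ≡ 30 (mod 703).

30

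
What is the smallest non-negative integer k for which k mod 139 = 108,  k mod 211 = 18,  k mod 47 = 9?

271575

From k ≡ 108 (mod 139) write k = 108 + 139t. Substituting into k ≡ 18 (mod 211) gives 139t ≡ 121 (mod 211), and since 139⁻¹ ≡ 126 (mod 211), t ≡ 54. Hence k ≡ 108 + 139·54 = 7614 (mod 29329).
From k ≡ 7614 (mod 29329) write k = 7614 + 29329t. Substituting into k ≡ 9 (mod 47) gives 29329t ≡ 9 (mod 47), and since 1⁻¹ ≡ 1 (mod 47), t ≡ 9. Hence k ≡ 7614 + 29329·9 = 271575 (mod 1378463).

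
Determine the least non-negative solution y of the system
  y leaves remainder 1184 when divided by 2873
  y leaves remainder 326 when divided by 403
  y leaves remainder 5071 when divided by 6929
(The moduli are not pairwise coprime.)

621752

gcd(2873, 403) = 13 and 13 | (326 − 1184), so the pair is consistent; merging gives y ≡ 87374 (mod 89063), where 89063 = lcm(2873, 403).
gcd(89063, 6929) = 169 and 169 | (5071 − 87374), so the pair is consistent; merging gives y ≡ 621752 (mod 3651583), where 3651583 = lcm(89063, 6929).
The solution is unique modulo lcm(2873, 403, 6929) = 3651583.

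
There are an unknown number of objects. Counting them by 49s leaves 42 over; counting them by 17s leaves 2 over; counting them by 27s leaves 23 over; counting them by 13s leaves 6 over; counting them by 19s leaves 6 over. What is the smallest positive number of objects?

Combine the congruences pairwise.
From N ≡ 42 (mod 49) write N = 42 + 49t. Substituting into N ≡ 2 (mod 17) gives 49t ≡ 11 (mod 17), and since 15⁻¹ ≡ 8 (mod 17), t ≡ 3. Hence N ≡ 42 + 49·3 = 189 (mod 833).
From N ≡ 189 (mod 833) write N = 189 + 833t. Substituting into N ≡ 23 (mod 27) gives 833t ≡ 23 (mod 27), and since 23⁻¹ ≡ 20 (mod 27), t ≡ 1. Hence N ≡ 189 + 833·1 = 1022 (mod 22491).
From N ≡ 1022 (mod 22491) write N = 1022 + 22491t. Substituting into N ≡ 6 (mod 13) gives 22491t ≡ 11 (mod 13), and since 1⁻¹ ≡ 1 (mod 13), t ≡ 11. Hence N ≡ 1022 + 22491·11 = 248423 (mod 292383).
From N ≡ 248423 (mod 292383) write N = 248423 + 292383t. Substituting into N ≡ 6 (mod 19) gives 292383t ≡ 8 (mod 19), and since 11⁻¹ ≡ 7 (mod 19), t ≡ 18. Hence N ≡ 248423 + 292383·18 = 5511317 (mod 5555277).

5511317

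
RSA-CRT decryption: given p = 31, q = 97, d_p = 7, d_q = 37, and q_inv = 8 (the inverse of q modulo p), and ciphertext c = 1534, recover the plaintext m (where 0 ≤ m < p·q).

2999

m₁ = c^(d_p) mod p: c ≡ 15 (mod 31), and 15^7 mod 31 = 23.
m₂ = c^(d_q) mod q: c ≡ 79 (mod 97), and 79^37 mod 97 = 89.
h = q_inv·(m₁ − m₂) mod p = 8·(23 − 89) mod 31 = 30.
m = m₂ + h·q = 89 + 30·97 = 2999.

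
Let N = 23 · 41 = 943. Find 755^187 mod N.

Mod 23: 755 ≡ 19; by Fermat, exponent reduces to 187 mod 22 = 11; 19^11 ≡ 22 (mod 23).
Mod 41: 755 ≡ 17; by Fermat, exponent reduces to 187 mod 40 = 27; 17^27 ≡ 28 (mod 41).
Combine by CRT: x ≡ 22 (mod 23), x ≡ 28 (mod 41) ⇒ x ≡ 643 (mod 943).

643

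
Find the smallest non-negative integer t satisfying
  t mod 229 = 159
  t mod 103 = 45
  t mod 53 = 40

920968

From t ≡ 159 (mod 229) write t = 159 + 229s. Substituting into t ≡ 45 (mod 103) gives 229s ≡ 92 (mod 103), and since 23⁻¹ ≡ 9 (mod 103), s ≡ 4. Hence t ≡ 159 + 229·4 = 1075 (mod 23587).
From t ≡ 1075 (mod 23587) write t = 1075 + 23587s. Substituting into t ≡ 40 (mod 53) gives 23587s ≡ 25 (mod 53), and since 2⁻¹ ≡ 27 (mod 53), s ≡ 39. Hence t ≡ 1075 + 23587·39 = 920968 (mod 1250111).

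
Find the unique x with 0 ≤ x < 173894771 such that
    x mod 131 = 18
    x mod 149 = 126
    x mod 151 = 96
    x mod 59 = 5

1599790

The moduli are pairwise coprime; N = 131·149·151·59 = 173894771.
N/131 = 1327441; 1327441 ≡ 18 (mod 131); 18·51 ≡ 1, so inverse 51.
N/149 = 1167079; 1167079 ≡ 111 (mod 149); 111·98 ≡ 1, so inverse 98.
N/151 = 1151621; 1151621 ≡ 95 (mod 151); 95·62 ≡ 1, so inverse 62.
N/59 = 2947369; 2947369 ≡ 24 (mod 59); 24·32 ≡ 1, so inverse 32.
x ≡ 18·1327441·51 + 126·1167079·98 + 96·1151621·62 + 5·2947369·32 = 22955709562.
22955709562 mod 173894771 = 1599790.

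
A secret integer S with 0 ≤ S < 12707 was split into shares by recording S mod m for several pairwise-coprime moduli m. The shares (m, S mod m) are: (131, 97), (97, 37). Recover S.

From S ≡ 97 (mod 131) write S = 97 + 131t. Substituting into S ≡ 37 (mod 97) gives 131t ≡ 37 (mod 97), and since 34⁻¹ ≡ 20 (mod 97), t ≡ 61. Hence S ≡ 97 + 131·61 = 8088 (mod 12707).

8088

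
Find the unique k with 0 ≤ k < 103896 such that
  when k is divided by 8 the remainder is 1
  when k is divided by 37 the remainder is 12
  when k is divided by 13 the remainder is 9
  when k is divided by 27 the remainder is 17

33497

The moduli are pairwise coprime; N = 8·37·13·27 = 103896.
N/8 = 12987; 12987 ≡ 3 (mod 8); 3·3 ≡ 1, so inverse 3.
N/37 = 2808; 2808 ≡ 33 (mod 37); 33·9 ≡ 1, so inverse 9.
N/13 = 7992; 7992 ≡ 10 (mod 13); 10·4 ≡ 1, so inverse 4.
N/27 = 3848; 3848 ≡ 14 (mod 27); 14·2 ≡ 1, so inverse 2.
k ≡ 1·12987·3 + 12·2808·9 + 9·7992·4 + 17·3848·2 = 760769.
760769 mod 103896 = 33497.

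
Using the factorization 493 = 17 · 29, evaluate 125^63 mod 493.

173

Mod 17: 125 ≡ 6; by Fermat, exponent reduces to 63 mod 16 = 15; 6^15 ≡ 3 (mod 17).
Mod 29: 125 ≡ 9; by Fermat, exponent reduces to 63 mod 28 = 7; 9^7 ≡ 28 (mod 29).
Combine by CRT: x ≡ 3 (mod 17), x ≡ 28 (mod 29) ⇒ x ≡ 173 (mod 493).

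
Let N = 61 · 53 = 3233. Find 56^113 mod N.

Mod 61: 56 ≡ 56; by Fermat, exponent reduces to 113 mod 60 = 53; 56^53 ≡ 42 (mod 61).
Mod 53: 56 ≡ 3; by Fermat, exponent reduces to 113 mod 52 = 9; 3^9 ≡ 20 (mod 53).
Combine by CRT: x ≡ 42 (mod 61), x ≡ 20 (mod 53) ⇒ x ≡ 2299 (mod 3233).

2299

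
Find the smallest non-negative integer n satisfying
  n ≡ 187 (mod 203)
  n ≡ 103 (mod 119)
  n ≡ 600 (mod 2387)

Combine the congruences pairwise.
gcd(203, 119) = 7 and 7 | (103 − 187), so the pair is consistent; merging gives n ≡ 3435 (mod 3451), where 3451 = lcm(203, 119).
gcd(3451, 2387) = 7 and 7 | (600 − 3435), so the pair is consistent; merging gives n ≡ 683282 (mod 1176791), where 1176791 = lcm(3451, 2387).
The solution is unique modulo lcm(203, 119, 2387) = 1176791.

683282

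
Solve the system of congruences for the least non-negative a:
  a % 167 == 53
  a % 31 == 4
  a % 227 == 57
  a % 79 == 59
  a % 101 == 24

The moduli are pairwise coprime; N = 167·31·227·79·101 = 9376753241.
N/167 = 56148223; 56148223 ≡ 151 (mod 167); 151·73 ≡ 1, so inverse 73.
N/31 = 302475911; 302475911 ≡ 14 (mod 31); 14·20 ≡ 1, so inverse 20.
N/227 = 41307283; 41307283 ≡ 93 (mod 227); 93·83 ≡ 1, so inverse 83.
N/79 = 118693079; 118693079 ≡ 3 (mod 79); 3·53 ≡ 1, so inverse 53.
N/101 = 92839141; 92839141 ≡ 42 (mod 101); 42·89 ≡ 1, so inverse 89.
a ≡ 53·56148223·73 + 4·302475911·20 + 57·41307283·83 + 59·118693079·53 + 24·92839141·89 = 1006317966749.
1006317966749 mod 9376753241 = 3005369962.

3005369962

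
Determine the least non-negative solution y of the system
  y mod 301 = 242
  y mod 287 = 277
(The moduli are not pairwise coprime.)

7165

Combine the congruences pairwise.
gcd(301, 287) = 7 and 7 | (277 − 242), so the pair is consistent; merging gives y ≡ 7165 (mod 12341), where 12341 = lcm(301, 287).
The solution is unique modulo lcm(301, 287) = 12341.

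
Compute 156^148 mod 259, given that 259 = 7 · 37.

100

Mod 7: 156 ≡ 2; by Fermat, exponent reduces to 148 mod 6 = 4; 2^4 ≡ 2 (mod 7).
Mod 37: 156 ≡ 8; by Fermat, exponent reduces to 148 mod 36 = 4; 8^4 ≡ 26 (mod 37).
Combine by CRT: x ≡ 2 (mod 7), x ≡ 26 (mod 37) ⇒ x ≡ 100 (mod 259).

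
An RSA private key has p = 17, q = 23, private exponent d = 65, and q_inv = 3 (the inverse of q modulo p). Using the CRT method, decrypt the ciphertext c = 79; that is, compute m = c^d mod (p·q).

d_p = d mod (p−1) = 65 mod 16 = 1; d_q = d mod (q−1) = 21.
m₁ = c^(d_p) mod p: c ≡ 11 (mod 17), and 11^1 mod 17 = 11.
m₂ = c^(d_q) mod q: c ≡ 10 (mod 23), and 10^21 mod 23 = 7.
h = q_inv·(m₁ − m₂) mod p = 3·(11 − 7) mod 17 = 12.
m = m₂ + h·q = 7 + 12·23 = 283.

283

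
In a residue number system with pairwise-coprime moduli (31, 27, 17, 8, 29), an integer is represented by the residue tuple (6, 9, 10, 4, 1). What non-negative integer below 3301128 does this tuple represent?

502020

From x ≡ 6 (mod 31) write x = 6 + 31t. Substituting into x ≡ 9 (mod 27) gives 31t ≡ 3 (mod 27), and since 4⁻¹ ≡ 7 (mod 27), t ≡ 21. Hence x ≡ 6 + 31·21 = 657 (mod 837).
From x ≡ 657 (mod 837) write x = 657 + 837t. Substituting into x ≡ 10 (mod 17) gives 837t ≡ 16 (mod 17), and since 4⁻¹ ≡ 13 (mod 17), t ≡ 4. Hence x ≡ 657 + 837·4 = 4005 (mod 14229).
From x ≡ 4005 (mod 14229) write x = 4005 + 14229t. Substituting into x ≡ 4 (mod 8) gives 14229t ≡ 7 (mod 8), and since 5⁻¹ ≡ 5 (mod 8), t ≡ 3. Hence x ≡ 4005 + 14229·3 = 46692 (mod 113832).
From x ≡ 46692 (mod 113832) write x = 46692 + 113832t. Substituting into x ≡ 1 (mod 29) gives 113832t ≡ 28 (mod 29), and since 7⁻¹ ≡ 25 (mod 29), t ≡ 4. Hence x ≡ 46692 + 113832·4 = 502020 (mod 3301128).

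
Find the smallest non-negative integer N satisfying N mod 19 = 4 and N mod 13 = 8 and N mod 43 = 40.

The moduli are pairwise coprime; M = 19·13·43 = 10621.
M/19 = 559; 559 ≡ 8 (mod 19); 8·12 ≡ 1, so inverse 12.
M/13 = 817; 817 ≡ 11 (mod 13); 11·6 ≡ 1, so inverse 6.
M/43 = 247; 247 ≡ 32 (mod 43); 32·39 ≡ 1, so inverse 39.
N ≡ 4·559·12 + 8·817·6 + 40·247·39 = 451368.
451368 mod 10621 = 5286.

5286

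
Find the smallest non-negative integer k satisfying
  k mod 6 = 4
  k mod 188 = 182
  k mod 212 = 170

25186

Combine the congruences pairwise.
gcd(6, 188) = 2 and 2 | (182 − 4), so the pair is consistent; merging gives k ≡ 370 (mod 564), where 564 = lcm(6, 188).
gcd(564, 212) = 4 and 4 | (170 − 370), so the pair is consistent; merging gives k ≡ 25186 (mod 29892), where 29892 = lcm(564, 212).
The solution is unique modulo lcm(6, 188, 212) = 29892.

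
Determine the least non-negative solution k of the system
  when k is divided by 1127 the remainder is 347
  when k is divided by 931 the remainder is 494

17252

Combine the congruences pairwise.
gcd(1127, 931) = 49 and 49 | (494 − 347), so the pair is consistent; merging gives k ≡ 17252 (mod 21413), where 21413 = lcm(1127, 931).
The solution is unique modulo lcm(1127, 931) = 21413.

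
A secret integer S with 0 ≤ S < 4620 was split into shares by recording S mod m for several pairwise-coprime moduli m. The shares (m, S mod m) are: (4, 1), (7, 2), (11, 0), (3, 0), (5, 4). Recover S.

Combine the congruences pairwise.
From S ≡ 1 (mod 4) write S = 1 + 4t. Substituting into S ≡ 2 (mod 7) gives 4t ≡ 1 (mod 7), and since 4⁻¹ ≡ 2 (mod 7), t ≡ 2. Hence S ≡ 1 + 4·2 = 9 (mod 28).
From S ≡ 9 (mod 28) write S = 9 + 28t. Substituting into S ≡ 0 (mod 11) gives 28t ≡ 2 (mod 11), and since 6⁻¹ ≡ 2 (mod 11), t ≡ 4. Hence S ≡ 9 + 28·4 = 121 (mod 308).
From S ≡ 121 (mod 308) write S = 121 + 308t. Substituting into S ≡ 0 (mod 3) gives 308t ≡ 2 (mod 3), and since 2⁻¹ ≡ 2 (mod 3), t ≡ 1. Hence S ≡ 121 + 308·1 = 429 (mod 924).
From S ≡ 429 (mod 924) write S = 429 + 924t. Substituting into S ≡ 4 (mod 5) gives 924t ≡ 0 (mod 5), and since 4⁻¹ ≡ 4 (mod 5), t ≡ 0. Hence S ≡ 429 + 924·0 = 429 (mod 4620).

429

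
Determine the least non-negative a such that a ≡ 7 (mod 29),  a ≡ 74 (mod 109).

2472

Combine the congruences pairwise.
From a ≡ 7 (mod 29) write a = 7 + 29t. Substituting into a ≡ 74 (mod 109) gives 29t ≡ 67 (mod 109), and since 29⁻¹ ≡ 94 (mod 109), t ≡ 85. Hence a ≡ 7 + 29·85 = 2472 (mod 3161).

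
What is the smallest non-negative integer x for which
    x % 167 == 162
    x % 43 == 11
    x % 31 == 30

The moduli are pairwise coprime; N = 167·43·31 = 222611.
N/167 = 1333; 1333 ≡ 164 (mod 167); 164·111 ≡ 1, so inverse 111.
N/43 = 5177; 5177 ≡ 17 (mod 43); 17·38 ≡ 1, so inverse 38.
N/31 = 7181; 7181 ≡ 20 (mod 31); 20·14 ≡ 1, so inverse 14.
x ≡ 162·1333·111 + 11·5177·38 + 30·7181·14 = 29150012.
29150012 mod 222611 = 210582.

210582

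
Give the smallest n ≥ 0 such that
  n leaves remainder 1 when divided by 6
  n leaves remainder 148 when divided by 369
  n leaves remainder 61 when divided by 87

gcd(6, 369) = 3 and 3 | (148 − 1), so the pair is consistent; merging gives n ≡ 517 (mod 738), where 738 = lcm(6, 369).
gcd(738, 87) = 3 and 3 | (61 − 517), so the pair is consistent; merging gives n ≡ 10849 (mod 21402), where 21402 = lcm(738, 87).
The solution is unique modulo lcm(6, 369, 87) = 21402.

10849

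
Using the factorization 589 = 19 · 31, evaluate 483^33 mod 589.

Mod 19: 483 ≡ 8; by Fermat, exponent reduces to 33 mod 18 = 15; 8^15 ≡ 18 (mod 19).
Mod 31: 483 ≡ 18; by Fermat, exponent reduces to 33 mod 30 = 3; 18^3 ≡ 4 (mod 31).
Combine by CRT: x ≡ 18 (mod 19), x ≡ 4 (mod 31) ⇒ x ≡ 531 (mod 589).

531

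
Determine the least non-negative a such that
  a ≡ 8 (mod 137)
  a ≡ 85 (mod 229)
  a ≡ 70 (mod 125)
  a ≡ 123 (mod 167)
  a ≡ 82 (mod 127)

40298639195

The moduli are pairwise coprime; N = 137·229·125·167·127 = 83173744625.
N/137 = 607107625; 607107625 ≡ 71 (mod 137); 71·110 ≡ 1, so inverse 110.
N/229 = 363204125; 363204125 ≡ 49 (mod 229); 49·215 ≡ 1, so inverse 215.
N/125 = 665389957; 665389957 ≡ 82 (mod 125); 82·93 ≡ 1, so inverse 93.
N/167 = 498046375; 498046375 ≡ 104 (mod 167); 104·53 ≡ 1, so inverse 53.
N/127 = 654911375; 654911375 ≡ 61 (mod 127); 61·25 ≡ 1, so inverse 25.
a ≡ 8·607107625·110 + 85·363204125·215 + 70·665389957·93 + 123·498046375·53 + 82·654911375·25 = 16092831351820.
16092831351820 mod 83173744625 = 40298639195.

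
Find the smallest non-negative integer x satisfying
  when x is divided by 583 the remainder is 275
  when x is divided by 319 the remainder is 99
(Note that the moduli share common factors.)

5522

gcd(583, 319) = 11 and 11 | (99 − 275), so the pair is consistent; merging gives x ≡ 5522 (mod 16907), where 16907 = lcm(583, 319).
The solution is unique modulo lcm(583, 319) = 16907.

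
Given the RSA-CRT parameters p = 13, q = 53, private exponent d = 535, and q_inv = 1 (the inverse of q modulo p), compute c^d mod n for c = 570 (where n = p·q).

d_p = d mod (p−1) = 535 mod 12 = 7; d_q = d mod (q−1) = 15.
m₁ = c^(d_p) mod p: c ≡ 11 (mod 13), and 11^7 mod 13 = 2.
m₂ = c^(d_q) mod q: c ≡ 40 (mod 53), and 40^15 mod 53 = 43.
h = q_inv·(m₁ − m₂) mod p = 1·(2 − 43) mod 13 = 11.
m = m₂ + h·q = 43 + 11·53 = 626.

626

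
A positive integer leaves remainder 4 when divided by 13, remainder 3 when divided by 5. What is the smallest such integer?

43

From a ≡ 4 (mod 13) write a = 4 + 13t. Substituting into a ≡ 3 (mod 5) gives 13t ≡ 4 (mod 5), and since 3⁻¹ ≡ 2 (mod 5), t ≡ 3. Hence a ≡ 4 + 13·3 = 43 (mod 65).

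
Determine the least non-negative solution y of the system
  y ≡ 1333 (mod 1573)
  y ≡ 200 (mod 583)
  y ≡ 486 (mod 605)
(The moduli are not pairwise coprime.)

120881

gcd(1573, 583) = 11 and 11 | (200 − 1333), so the pair is consistent; merging gives y ≡ 37512 (mod 83369), where 83369 = lcm(1573, 583).
gcd(83369, 605) = 121 and 121 | (486 − 37512), so the pair is consistent; merging gives y ≡ 120881 (mod 416845), where 416845 = lcm(83369, 605).
The solution is unique modulo lcm(1573, 583, 605) = 416845.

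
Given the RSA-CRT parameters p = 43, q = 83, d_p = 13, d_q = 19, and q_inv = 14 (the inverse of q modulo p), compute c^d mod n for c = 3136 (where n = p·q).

m₁ = c^(d_p) mod p: c ≡ 40 (mod 43), and 40^13 mod 43 = 31.
m₂ = c^(d_q) mod q: c ≡ 65 (mod 83), and 65^19 mod 83 = 7.
h = q_inv·(m₁ − m₂) mod p = 14·(31 − 7) mod 43 = 35.
m = m₂ + h·q = 7 + 35·83 = 2912.

2912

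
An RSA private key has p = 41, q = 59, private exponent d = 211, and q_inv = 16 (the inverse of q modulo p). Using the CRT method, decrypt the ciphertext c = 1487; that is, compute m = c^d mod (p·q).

d_p = d mod (p−1) = 211 mod 40 = 11; d_q = d mod (q−1) = 37.
m₁ = c^(d_p) mod p: c ≡ 11 (mod 41), and 11^11 mod 41 = 17.
m₂ = c^(d_q) mod q: c ≡ 12 (mod 59), and 12^37 mod 59 = 21.
h = q_inv·(m₁ − m₂) mod p = 16·(17 − 21) mod 41 = 18.
m = m₂ + h·q = 21 + 18·59 = 1083.

1083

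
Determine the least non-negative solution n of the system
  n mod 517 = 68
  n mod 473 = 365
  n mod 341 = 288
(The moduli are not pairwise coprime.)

gcd(517, 473) = 11 and 11 | (365 − 68), so the pair is consistent; merging gives n ≡ 20231 (mod 22231), where 22231 = lcm(517, 473).
gcd(22231, 341) = 11 and 11 | (288 − 20231), so the pair is consistent; merging gives n ≡ 309234 (mod 689161), where 689161 = lcm(22231, 341).
The solution is unique modulo lcm(517, 473, 341) = 689161.

309234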